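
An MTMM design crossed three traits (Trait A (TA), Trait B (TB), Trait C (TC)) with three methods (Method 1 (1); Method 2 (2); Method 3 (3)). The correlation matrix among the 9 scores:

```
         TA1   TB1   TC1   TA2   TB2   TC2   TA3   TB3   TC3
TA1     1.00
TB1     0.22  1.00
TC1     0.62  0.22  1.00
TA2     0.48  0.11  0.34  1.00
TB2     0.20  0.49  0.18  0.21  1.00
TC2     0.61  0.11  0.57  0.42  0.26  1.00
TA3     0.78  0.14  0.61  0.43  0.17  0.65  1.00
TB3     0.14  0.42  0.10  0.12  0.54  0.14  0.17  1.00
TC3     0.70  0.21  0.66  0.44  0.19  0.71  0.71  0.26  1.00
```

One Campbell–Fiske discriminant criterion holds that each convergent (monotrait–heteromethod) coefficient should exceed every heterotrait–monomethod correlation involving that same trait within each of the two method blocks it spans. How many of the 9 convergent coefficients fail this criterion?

Convergent coefficients and their comparison sets:
TA (methods 1·2): 0.48 vs {0.22, 0.21, 0.62, 0.42} → fail.
TA (methods 1·3): 0.78 vs {0.22, 0.17, 0.62, 0.71} → pass.
TA (methods 2·3): 0.43 vs {0.21, 0.17, 0.42, 0.71} → fail.
TB (methods 1·2): 0.49 vs {0.22, 0.21, 0.22, 0.26} → pass.
TB (methods 1·3): 0.42 vs {0.22, 0.17, 0.22, 0.26} → pass.
TB (methods 2·3): 0.54 vs {0.21, 0.17, 0.26, 0.26} → pass.
TC (methods 1·2): 0.57 vs {0.62, 0.42, 0.22, 0.26} → fail.
TC (methods 1·3): 0.66 vs {0.62, 0.71, 0.22, 0.26} → fail.
TC (methods 2·3): 0.71 vs {0.42, 0.71, 0.26, 0.26} → fail.
5 of 9 fail.

5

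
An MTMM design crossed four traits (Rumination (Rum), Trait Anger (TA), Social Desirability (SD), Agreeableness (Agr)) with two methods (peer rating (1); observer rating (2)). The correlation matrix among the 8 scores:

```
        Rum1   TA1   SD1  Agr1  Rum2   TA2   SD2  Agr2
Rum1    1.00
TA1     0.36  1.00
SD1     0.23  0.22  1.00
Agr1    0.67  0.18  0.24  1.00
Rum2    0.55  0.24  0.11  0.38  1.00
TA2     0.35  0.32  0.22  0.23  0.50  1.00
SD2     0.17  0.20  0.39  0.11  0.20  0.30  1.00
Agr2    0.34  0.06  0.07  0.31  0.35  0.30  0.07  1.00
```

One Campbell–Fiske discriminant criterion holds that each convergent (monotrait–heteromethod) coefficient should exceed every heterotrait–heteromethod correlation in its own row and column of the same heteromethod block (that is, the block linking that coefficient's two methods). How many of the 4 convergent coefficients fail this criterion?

2

Convergent coefficients and their comparison sets:
Rum (methods 1·2): 0.55 vs {0.35, 0.24, 0.17, 0.11, 0.34, 0.38} → pass.
TA (methods 1·2): 0.32 vs {0.24, 0.35, 0.20, 0.22, 0.06, 0.23} → fail.
SD (methods 1·2): 0.39 vs {0.11, 0.17, 0.22, 0.20, 0.07, 0.11} → pass.
Agr (methods 1·2): 0.31 vs {0.38, 0.34, 0.23, 0.06, 0.11, 0.07} → fail.
2 of 4 fail.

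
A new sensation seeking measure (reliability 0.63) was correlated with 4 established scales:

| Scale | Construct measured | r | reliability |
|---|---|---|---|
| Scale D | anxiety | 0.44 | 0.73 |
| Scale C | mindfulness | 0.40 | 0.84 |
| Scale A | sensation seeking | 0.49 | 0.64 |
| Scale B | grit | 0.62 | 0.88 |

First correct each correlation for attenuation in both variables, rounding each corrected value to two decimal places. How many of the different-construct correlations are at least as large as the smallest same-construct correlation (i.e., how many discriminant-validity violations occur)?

1

Disattenuated r (r / √(r_scale · r_new)):
  Scale D (disc): 0.44 / √(0.73·0.63) = 0.65
  Scale C (disc): 0.40 / √(0.84·0.63) = 0.55
  Scale A (conv): 0.49 / √(0.64·0.63) = 0.77
  Scale B (disc): 0.62 / √(0.88·0.63) = 0.83
Smallest convergent = 0.77. Discriminant values: 0.65, 0.55, 0.83; count ≥ 0.77 → 1.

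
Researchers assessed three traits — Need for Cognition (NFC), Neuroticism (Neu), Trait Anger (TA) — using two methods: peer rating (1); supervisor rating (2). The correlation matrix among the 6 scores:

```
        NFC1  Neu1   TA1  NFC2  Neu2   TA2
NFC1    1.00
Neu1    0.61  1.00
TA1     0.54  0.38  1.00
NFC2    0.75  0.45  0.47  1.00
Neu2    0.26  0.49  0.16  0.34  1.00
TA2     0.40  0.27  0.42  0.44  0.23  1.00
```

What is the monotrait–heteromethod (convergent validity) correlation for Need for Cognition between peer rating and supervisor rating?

Same trait (NFC), different methods: r(NFC1, NFC2) = 0.75.

0.75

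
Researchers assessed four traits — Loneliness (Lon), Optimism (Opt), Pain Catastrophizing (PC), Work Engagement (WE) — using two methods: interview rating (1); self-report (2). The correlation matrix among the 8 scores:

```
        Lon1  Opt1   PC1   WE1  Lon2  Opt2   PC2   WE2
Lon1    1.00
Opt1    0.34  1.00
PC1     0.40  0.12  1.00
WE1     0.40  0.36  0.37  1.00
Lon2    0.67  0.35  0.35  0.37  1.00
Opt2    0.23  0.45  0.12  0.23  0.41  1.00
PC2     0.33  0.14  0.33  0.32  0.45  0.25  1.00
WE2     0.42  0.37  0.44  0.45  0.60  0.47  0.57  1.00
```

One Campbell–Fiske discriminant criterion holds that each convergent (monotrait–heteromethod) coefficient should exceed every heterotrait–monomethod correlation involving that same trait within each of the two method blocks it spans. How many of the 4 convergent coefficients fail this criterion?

Convergent coefficients and their comparison sets:
Lon (methods 1·2): 0.67 vs {0.34, 0.41, 0.40, 0.45, 0.40, 0.60} → pass.
Opt (methods 1·2): 0.45 vs {0.34, 0.41, 0.12, 0.25, 0.36, 0.47} → fail.
PC (methods 1·2): 0.33 vs {0.40, 0.45, 0.12, 0.25, 0.37, 0.57} → fail.
WE (methods 1·2): 0.45 vs {0.40, 0.60, 0.36, 0.47, 0.37, 0.57} → fail.
3 of 4 fail.

3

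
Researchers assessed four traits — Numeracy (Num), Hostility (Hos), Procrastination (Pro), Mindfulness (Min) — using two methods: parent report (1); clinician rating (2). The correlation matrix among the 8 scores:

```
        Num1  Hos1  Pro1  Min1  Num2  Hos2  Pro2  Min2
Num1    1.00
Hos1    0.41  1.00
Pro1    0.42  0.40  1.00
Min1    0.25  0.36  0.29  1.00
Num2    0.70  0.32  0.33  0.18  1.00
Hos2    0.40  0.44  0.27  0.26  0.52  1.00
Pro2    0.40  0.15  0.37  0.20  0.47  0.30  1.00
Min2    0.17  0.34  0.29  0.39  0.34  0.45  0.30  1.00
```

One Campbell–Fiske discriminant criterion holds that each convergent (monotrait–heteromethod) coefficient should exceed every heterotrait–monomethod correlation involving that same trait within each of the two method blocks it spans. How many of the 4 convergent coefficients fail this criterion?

Checking each validity diagonal entry against its comparison values:
Num (methods 1·2): 0.70 vs {0.41, 0.52, 0.42, 0.47, 0.25, 0.34} → pass.
Hos (methods 1·2): 0.44 vs {0.41, 0.52, 0.40, 0.30, 0.36, 0.45} → fail.
Pro (methods 1·2): 0.37 vs {0.42, 0.47, 0.40, 0.30, 0.29, 0.30} → fail.
Min (methods 1·2): 0.39 vs {0.25, 0.34, 0.36, 0.45, 0.29, 0.30} → fail.
3 of 4 fail.

3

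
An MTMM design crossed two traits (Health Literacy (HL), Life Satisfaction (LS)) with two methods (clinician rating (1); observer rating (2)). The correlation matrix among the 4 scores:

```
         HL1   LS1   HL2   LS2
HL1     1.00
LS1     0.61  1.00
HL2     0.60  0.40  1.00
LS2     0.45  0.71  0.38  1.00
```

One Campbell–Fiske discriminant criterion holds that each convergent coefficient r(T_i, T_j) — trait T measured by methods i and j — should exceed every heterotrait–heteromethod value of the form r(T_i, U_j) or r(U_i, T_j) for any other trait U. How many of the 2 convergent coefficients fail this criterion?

Each convergent coefficient versus the relevant comparison correlations:
HL (methods 1·2): 0.60 vs {0.45, 0.40} → pass.
LS (methods 1·2): 0.71 vs {0.40, 0.45} → pass.
0 of 2 fail.

0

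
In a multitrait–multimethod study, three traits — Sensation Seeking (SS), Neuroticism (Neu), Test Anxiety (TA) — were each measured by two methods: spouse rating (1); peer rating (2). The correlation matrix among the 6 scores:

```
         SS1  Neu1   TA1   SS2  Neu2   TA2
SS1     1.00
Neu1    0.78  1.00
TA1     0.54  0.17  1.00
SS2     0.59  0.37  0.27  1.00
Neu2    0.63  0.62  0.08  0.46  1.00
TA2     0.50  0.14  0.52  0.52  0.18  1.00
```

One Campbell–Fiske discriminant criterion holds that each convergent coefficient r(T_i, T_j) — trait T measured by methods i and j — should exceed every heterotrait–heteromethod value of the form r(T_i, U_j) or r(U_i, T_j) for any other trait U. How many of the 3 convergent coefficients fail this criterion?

2

Each convergent coefficient versus the relevant comparison correlations:
SS (methods 1·2): 0.59 vs {0.63, 0.37, 0.50, 0.27} → fail.
Neu (methods 1·2): 0.62 vs {0.37, 0.63, 0.14, 0.08} → fail.
TA (methods 1·2): 0.52 vs {0.27, 0.50, 0.08, 0.14} → pass.
2 of 3 fail.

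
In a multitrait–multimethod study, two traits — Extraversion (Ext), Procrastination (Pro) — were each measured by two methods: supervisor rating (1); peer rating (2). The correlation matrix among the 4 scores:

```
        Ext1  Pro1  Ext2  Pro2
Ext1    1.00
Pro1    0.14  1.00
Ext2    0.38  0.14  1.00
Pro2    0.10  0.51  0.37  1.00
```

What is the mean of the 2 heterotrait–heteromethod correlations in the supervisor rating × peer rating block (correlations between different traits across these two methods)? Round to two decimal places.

0.12

HTHM values (method 1 × method 2): 0.10, 0.14; mean = 0.24/2 = 0.12.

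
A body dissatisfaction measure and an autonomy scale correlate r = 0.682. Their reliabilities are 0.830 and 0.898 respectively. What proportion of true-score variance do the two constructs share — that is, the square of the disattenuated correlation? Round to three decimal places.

Disattenuated r = 0.682 / √(0.830 × 0.898) = 0.682 / 0.8633 = 0.7900.
Shared true-score variance = 0.7900² = 0.6241 ≈ 0.624.

0.624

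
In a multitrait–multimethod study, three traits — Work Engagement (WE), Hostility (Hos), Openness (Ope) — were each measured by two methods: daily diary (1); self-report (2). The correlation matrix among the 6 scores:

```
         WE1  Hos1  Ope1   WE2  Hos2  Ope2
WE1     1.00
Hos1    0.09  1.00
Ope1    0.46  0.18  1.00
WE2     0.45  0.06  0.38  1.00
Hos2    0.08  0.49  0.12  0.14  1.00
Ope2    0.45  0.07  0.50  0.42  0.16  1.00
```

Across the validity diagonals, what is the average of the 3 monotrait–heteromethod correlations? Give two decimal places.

Convergent values: 0.45, 0.49, 0.50; mean = 1.44/3 = 0.48.

0.48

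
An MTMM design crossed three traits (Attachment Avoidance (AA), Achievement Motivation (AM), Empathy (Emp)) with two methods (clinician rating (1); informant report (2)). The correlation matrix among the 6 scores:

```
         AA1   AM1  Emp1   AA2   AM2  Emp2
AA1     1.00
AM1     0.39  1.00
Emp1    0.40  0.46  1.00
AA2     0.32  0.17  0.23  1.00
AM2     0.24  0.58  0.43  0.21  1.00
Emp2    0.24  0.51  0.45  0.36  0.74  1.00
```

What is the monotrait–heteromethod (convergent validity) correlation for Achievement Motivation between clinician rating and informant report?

0.58

Same trait (AM), different methods: r(AM1, AM2) = 0.58.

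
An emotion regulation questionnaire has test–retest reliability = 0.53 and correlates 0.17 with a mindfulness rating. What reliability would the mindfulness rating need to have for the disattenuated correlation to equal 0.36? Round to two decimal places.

0.42

r_true = r_obs / √(r_xx · r_yy) ⇒ 0.36 = 0.17 / √(0.53 · r_yy).
√(0.53 · r_yy) = 0.17 / 0.36 = 0.4722; 0.53 · r_yy = 0.2230; r_yy = 0.2230 / 0.53 ≈ 0.42.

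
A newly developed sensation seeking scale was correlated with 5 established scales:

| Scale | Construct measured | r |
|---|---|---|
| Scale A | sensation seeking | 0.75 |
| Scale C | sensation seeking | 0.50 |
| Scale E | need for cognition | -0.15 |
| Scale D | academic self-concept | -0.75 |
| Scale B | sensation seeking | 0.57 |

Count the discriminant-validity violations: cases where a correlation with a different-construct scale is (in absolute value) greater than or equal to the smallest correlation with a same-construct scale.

Convergent (same construct = sensation seeking): Scale A, Scale C, Scale B.
Smallest convergent = 0.50. Discriminant |r|: 0.15, 0.75; count ≥ 0.50 → 1.

1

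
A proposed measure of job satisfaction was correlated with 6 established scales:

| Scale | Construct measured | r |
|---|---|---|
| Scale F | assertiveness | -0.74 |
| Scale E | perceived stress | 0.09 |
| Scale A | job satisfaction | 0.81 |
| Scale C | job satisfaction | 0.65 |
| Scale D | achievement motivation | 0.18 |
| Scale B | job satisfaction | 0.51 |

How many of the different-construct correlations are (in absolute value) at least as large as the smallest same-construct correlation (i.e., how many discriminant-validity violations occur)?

Convergent (same construct = job satisfaction): Scale A, Scale C, Scale B.
Smallest convergent = 0.51. Discriminant |r|: 0.74, 0.09, 0.18; count ≥ 0.51 → 1.

1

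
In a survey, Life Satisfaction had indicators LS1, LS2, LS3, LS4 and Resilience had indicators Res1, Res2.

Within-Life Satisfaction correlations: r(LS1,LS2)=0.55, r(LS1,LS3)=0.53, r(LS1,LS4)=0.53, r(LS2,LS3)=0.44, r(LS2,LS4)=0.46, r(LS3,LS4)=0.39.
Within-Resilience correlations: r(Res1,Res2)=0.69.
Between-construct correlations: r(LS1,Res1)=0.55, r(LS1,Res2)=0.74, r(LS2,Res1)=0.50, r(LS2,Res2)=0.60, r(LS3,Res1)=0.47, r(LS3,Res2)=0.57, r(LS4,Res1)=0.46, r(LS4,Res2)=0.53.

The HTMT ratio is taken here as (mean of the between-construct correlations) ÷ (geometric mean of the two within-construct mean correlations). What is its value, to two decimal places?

0.96

Mean heterotrait r = 4.42/8 = 0.5525.
Mean within-LS = 2.90/6 = 0.4833; mean within-Res = 0.69/1 = 0.6900.
Geometric mean = √(0.4833 × 0.6900) = 0.5775.
HTMT = 0.5525 / 0.5775 = 0.96.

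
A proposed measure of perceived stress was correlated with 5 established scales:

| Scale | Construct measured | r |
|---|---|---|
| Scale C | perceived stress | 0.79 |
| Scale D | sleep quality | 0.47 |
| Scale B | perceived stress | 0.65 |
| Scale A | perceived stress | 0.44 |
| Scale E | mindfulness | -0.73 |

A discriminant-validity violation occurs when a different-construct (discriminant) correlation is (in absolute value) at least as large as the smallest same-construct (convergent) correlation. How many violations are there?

2

Convergent (same construct = perceived stress): Scale C, Scale B, Scale A.
Smallest convergent = 0.44. Discriminant |r|: 0.47, 0.73; count ≥ 0.44 → 2.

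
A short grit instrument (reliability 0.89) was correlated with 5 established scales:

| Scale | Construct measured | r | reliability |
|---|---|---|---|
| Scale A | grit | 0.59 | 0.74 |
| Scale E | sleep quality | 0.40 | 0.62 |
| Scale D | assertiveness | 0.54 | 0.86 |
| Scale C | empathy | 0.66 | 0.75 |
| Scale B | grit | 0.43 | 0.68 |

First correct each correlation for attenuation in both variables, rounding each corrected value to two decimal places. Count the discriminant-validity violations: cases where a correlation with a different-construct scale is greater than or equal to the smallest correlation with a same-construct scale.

2

Disattenuated r (r / √(r_scale · r_new)):
  Scale A (conv): 0.59 / √(0.74·0.89) = 0.73
  Scale E (disc): 0.40 / √(0.62·0.89) = 0.54
  Scale D (disc): 0.54 / √(0.86·0.89) = 0.62
  Scale C (disc): 0.66 / √(0.75·0.89) = 0.81
  Scale B (conv): 0.43 / √(0.68·0.89) = 0.55
Smallest convergent = 0.55. Discriminant values: 0.54, 0.62, 0.81; count ≥ 0.55 → 2.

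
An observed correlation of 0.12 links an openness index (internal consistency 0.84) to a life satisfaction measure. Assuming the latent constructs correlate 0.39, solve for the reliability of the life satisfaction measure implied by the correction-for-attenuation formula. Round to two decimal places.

0.11

r_true = r_obs / √(r_xx · r_yy) ⇒ 0.39 = 0.12 / √(0.84 · r_yy).
√(0.84 · r_yy) = 0.12 / 0.39 = 0.3077; 0.84 · r_yy = 0.0947; r_yy = 0.0947 / 0.84 ≈ 0.11.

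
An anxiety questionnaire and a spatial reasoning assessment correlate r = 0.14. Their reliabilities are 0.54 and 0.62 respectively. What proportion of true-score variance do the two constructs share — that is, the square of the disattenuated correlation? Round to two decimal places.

Disattenuated r = 0.14 / √(0.54 × 0.62) = 0.14 / 0.5786 = 0.2420.
Shared true-score variance = 0.2420² = 0.0586 ≈ 0.06.

0.06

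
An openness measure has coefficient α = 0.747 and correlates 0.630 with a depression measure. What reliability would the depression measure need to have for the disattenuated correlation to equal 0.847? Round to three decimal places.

r_true = r_obs / √(r_xx · r_yy) ⇒ 0.847 = 0.630 / √(0.747 · r_yy).
√(0.747 · r_yy) = 0.630 / 0.847 = 0.7438; 0.747 · r_yy = 0.5532; r_yy = 0.5532 / 0.747 ≈ 0.741.

0.741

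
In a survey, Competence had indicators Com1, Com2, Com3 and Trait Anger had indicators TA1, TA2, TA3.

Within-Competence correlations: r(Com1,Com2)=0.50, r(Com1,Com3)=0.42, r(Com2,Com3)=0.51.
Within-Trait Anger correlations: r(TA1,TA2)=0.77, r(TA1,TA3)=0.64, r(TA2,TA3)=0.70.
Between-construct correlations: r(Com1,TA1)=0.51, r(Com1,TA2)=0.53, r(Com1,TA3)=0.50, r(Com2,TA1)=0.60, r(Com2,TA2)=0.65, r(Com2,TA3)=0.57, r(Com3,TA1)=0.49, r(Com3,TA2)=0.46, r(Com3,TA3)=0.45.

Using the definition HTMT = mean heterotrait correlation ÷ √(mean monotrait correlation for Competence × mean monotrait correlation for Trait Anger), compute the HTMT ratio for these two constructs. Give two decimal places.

0.91

Mean between = 4.76/9 = 0.5289.
Mean within-Com = 1.43/3 = 0.4767; mean within-TA = 2.11/3 = 0.7033.
Geometric mean = √(0.4767 × 0.7033) = 0.5790.
HTMT = 0.5289 / 0.5790 = 0.91.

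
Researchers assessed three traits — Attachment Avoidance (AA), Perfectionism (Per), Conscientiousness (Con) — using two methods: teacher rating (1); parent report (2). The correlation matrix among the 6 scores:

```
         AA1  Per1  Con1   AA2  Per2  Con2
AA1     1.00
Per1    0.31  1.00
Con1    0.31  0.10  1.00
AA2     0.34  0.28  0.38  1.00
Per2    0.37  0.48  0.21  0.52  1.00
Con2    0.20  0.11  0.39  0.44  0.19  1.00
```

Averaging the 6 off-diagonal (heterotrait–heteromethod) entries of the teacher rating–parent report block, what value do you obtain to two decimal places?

0.26

HTHM values (method 1 × method 2): 0.37, 0.20, 0.28, 0.11, 0.38, 0.21; mean = 1.55/6 = 0.26.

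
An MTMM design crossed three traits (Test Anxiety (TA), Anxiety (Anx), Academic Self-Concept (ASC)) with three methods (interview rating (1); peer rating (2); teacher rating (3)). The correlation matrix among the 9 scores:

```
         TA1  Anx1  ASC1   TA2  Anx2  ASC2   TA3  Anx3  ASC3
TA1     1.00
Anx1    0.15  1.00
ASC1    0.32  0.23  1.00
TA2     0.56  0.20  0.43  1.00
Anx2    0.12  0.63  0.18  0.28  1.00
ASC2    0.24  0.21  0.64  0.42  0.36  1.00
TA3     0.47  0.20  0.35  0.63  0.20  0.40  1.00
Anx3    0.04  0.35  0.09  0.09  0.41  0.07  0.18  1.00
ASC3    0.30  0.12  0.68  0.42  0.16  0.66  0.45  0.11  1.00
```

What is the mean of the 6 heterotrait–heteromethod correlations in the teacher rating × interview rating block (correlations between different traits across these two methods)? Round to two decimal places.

0.18

HTHM values (method 3 × method 1): 0.20, 0.35, 0.04, 0.09, 0.30, 0.12; mean = 1.10/6 = 0.18.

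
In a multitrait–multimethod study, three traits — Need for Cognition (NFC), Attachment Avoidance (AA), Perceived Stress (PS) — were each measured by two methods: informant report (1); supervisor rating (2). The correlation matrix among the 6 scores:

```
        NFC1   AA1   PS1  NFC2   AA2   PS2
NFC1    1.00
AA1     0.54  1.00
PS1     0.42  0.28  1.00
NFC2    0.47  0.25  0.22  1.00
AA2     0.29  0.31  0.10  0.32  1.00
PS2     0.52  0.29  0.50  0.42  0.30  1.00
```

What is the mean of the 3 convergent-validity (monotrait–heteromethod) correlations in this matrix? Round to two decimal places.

0.43

Convergent values: 0.47, 0.31, 0.50; mean = 1.28/3 = 0.43.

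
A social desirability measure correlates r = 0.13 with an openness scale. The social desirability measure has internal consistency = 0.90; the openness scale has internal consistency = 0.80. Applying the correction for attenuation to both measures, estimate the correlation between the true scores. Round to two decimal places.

r_true = r_obs / √(r_xx · r_yy) = 0.13 / √(0.90 × 0.80) = 0.13 / √0.7200 = 0.13 / 0.8485 ≈ 0.15.

0.15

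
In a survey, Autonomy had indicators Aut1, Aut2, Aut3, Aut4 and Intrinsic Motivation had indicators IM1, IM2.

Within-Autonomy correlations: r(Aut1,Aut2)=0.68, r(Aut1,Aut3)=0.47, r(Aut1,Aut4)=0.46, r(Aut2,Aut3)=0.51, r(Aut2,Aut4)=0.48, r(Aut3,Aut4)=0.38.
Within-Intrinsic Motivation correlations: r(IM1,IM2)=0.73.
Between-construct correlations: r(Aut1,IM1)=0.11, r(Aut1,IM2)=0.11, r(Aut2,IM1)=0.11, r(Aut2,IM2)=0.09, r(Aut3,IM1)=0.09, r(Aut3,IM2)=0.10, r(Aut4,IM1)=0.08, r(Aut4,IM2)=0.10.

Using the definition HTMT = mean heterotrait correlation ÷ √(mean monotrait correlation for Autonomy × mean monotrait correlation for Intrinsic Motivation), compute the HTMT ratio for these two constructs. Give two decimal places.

Between-construct mean = 0.79/8 = 0.0988.
Mean within-Aut = 2.98/6 = 0.4967; mean within-IM = 0.73/1 = 0.7300.
Geometric mean = √(0.4967 × 0.7300) = 0.6022.
HTMT = 0.0988 / 0.6022 = 0.16.

0.16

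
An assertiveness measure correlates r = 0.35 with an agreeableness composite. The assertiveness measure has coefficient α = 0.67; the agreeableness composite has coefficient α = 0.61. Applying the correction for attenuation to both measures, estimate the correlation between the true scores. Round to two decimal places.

r_true = r_obs / √(r_xx · r_yy) = 0.35 / √(0.67 × 0.61) = 0.35 / √0.4087 = 0.35 / 0.6393 ≈ 0.55.

0.55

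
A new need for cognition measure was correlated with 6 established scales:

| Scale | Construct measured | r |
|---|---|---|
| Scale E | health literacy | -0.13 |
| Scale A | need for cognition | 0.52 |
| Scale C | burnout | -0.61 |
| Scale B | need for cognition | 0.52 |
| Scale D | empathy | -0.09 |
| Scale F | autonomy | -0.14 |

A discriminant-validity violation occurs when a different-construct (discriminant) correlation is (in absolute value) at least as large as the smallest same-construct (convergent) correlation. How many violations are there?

Convergent (same construct = need for cognition): Scale A, Scale B.
Smallest convergent = 0.52. Discriminant |r|: 0.13, 0.61, 0.09, 0.14; count ≥ 0.52 → 1.

1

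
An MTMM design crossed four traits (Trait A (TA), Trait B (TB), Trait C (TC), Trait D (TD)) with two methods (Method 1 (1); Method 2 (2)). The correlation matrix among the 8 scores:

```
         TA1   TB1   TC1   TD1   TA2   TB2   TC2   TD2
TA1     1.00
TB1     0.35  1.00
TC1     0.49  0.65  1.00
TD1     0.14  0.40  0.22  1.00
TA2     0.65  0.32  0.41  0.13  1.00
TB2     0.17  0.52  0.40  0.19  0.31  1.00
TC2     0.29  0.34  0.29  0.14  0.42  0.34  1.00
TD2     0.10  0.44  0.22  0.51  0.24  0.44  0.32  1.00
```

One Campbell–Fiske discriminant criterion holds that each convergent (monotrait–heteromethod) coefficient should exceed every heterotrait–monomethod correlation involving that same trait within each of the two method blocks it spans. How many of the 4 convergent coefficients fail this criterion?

2

Each convergent coefficient versus the relevant comparison correlations:
TA (methods 1·2): 0.65 vs {0.35, 0.31, 0.49, 0.42, 0.14, 0.24} → pass.
TB (methods 1·2): 0.52 vs {0.35, 0.31, 0.65, 0.34, 0.40, 0.44} → fail.
TC (methods 1·2): 0.29 vs {0.49, 0.42, 0.65, 0.34, 0.22, 0.32} → fail.
TD (methods 1·2): 0.51 vs {0.14, 0.24, 0.40, 0.44, 0.22, 0.32} → pass.
2 of 4 fail.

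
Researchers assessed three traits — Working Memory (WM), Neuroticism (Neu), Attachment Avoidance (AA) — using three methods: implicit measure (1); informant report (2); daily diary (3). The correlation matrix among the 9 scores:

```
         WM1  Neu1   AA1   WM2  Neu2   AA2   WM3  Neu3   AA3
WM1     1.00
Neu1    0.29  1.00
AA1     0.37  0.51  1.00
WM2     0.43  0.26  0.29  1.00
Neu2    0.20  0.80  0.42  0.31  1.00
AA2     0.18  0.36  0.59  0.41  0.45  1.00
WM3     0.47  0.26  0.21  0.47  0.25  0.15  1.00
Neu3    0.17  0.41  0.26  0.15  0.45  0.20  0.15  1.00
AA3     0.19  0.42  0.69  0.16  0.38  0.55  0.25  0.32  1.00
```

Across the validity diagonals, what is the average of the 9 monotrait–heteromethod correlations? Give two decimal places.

Convergent values: 0.43, 0.47, 0.47, 0.80, 0.41, 0.45, 0.59, 0.69, 0.55; mean = 4.86/9 = 0.54.

0.54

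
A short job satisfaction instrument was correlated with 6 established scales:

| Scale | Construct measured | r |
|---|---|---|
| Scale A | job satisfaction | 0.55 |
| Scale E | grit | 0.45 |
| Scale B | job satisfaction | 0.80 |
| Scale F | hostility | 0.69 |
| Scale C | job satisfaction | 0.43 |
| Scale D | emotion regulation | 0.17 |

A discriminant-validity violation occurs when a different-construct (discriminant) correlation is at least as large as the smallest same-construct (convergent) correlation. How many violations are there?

Convergent (same construct = job satisfaction): Scale A, Scale B, Scale C.
Smallest convergent = 0.43. Discriminant values: 0.45, 0.69, 0.17; count ≥ 0.43 → 2.

2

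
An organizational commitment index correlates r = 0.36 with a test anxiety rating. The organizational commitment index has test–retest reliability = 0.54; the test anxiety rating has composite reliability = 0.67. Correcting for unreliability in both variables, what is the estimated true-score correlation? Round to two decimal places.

0.60

r_true = r_obs / √(r_xx · r_yy) = 0.36 / √(0.54 × 0.67) = 0.36 / √0.3618 = 0.36 / 0.6015 ≈ 0.60.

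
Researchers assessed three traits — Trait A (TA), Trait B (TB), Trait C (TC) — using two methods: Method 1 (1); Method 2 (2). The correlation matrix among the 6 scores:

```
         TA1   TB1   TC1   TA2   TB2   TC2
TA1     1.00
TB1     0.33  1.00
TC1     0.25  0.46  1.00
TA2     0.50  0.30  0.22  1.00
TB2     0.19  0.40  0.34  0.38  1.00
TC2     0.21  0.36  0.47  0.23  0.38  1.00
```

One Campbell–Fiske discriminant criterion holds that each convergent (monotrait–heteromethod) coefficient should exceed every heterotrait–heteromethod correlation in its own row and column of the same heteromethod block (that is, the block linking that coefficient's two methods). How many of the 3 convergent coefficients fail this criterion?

0

Checking each validity diagonal entry against its comparison values:
TA (methods 1·2): 0.50 vs {0.19, 0.30, 0.21, 0.22} → pass.
TB (methods 1·2): 0.40 vs {0.30, 0.19, 0.36, 0.34} → pass.
TC (methods 1·2): 0.47 vs {0.22, 0.21, 0.34, 0.36} → pass.
0 of 3 fail.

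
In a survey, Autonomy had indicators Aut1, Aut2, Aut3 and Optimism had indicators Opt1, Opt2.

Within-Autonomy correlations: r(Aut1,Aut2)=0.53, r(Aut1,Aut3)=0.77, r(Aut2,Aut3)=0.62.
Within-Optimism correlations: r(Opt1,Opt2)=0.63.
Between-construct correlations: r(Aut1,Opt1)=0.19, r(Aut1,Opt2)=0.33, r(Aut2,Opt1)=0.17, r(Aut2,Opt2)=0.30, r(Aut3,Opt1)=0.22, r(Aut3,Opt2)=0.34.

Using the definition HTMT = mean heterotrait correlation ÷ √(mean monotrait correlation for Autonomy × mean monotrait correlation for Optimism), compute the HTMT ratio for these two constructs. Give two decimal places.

0.41

Mean heterotrait r = 1.55/6 = 0.2583.
Mean within-Aut = 1.92/3 = 0.6400; mean within-Opt = 0.63/1 = 0.6300.
Geometric mean = √(0.6400 × 0.6300) = 0.6350.
HTMT = 0.2583 / 0.6350 = 0.41.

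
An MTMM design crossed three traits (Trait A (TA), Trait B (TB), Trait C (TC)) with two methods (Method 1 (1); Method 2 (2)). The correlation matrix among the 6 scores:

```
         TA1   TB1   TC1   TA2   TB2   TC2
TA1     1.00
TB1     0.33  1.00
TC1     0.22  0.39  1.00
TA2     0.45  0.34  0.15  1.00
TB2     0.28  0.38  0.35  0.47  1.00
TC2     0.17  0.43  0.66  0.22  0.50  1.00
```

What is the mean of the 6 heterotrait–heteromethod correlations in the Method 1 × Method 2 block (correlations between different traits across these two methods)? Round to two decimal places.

0.29

HTHM values (method 1 × method 2): 0.28, 0.17, 0.34, 0.43, 0.15, 0.35; mean = 1.72/6 = 0.29.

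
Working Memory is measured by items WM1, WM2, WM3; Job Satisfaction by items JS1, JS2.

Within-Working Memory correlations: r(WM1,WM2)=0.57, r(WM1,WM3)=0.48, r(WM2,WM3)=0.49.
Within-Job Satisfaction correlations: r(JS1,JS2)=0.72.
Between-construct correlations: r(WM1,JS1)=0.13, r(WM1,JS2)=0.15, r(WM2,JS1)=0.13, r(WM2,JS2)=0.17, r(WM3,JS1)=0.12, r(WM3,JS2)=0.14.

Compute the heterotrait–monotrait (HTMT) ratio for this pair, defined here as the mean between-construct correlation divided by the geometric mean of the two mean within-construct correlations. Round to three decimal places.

Mean heterotrait r = 0.84/6 = 0.1400.
Mean within-WM = 1.54/3 = 0.5133; mean within-JS = 0.72/1 = 0.7200.
Geometric mean = √(0.5133 × 0.7200) = 0.6079.
HTMT = 0.1400 / 0.6079 = 0.230.

0.230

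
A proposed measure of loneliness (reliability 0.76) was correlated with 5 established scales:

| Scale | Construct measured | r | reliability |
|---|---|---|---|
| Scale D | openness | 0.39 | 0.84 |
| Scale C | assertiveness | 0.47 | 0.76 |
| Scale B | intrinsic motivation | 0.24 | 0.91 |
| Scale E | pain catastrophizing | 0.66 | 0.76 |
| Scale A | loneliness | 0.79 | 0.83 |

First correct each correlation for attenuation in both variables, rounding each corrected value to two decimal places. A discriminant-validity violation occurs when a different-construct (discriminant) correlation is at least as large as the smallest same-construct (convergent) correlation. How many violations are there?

0

Disattenuated r (r / √(r_scale · r_new)):
  Scale D (disc): 0.39 / √(0.84·0.76) = 0.49
  Scale C (disc): 0.47 / √(0.76·0.76) = 0.62
  Scale B (disc): 0.24 / √(0.91·0.76) = 0.29
  Scale E (disc): 0.66 / √(0.76·0.76) = 0.87
  Scale A (conv): 0.79 / √(0.83·0.76) = 0.99
Smallest convergent = 0.99. Discriminant values: 0.49, 0.62, 0.29, 0.87; count ≥ 0.99 → 0.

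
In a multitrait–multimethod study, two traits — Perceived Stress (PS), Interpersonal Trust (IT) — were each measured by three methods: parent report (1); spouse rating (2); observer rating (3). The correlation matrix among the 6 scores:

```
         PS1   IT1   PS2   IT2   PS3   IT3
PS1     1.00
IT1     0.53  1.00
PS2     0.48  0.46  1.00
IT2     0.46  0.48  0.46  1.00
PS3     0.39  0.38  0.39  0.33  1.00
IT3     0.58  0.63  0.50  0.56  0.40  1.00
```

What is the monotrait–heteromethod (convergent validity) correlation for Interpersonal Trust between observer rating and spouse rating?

Same trait (IT), different methods: r(IT3, IT2) = 0.56.

0.56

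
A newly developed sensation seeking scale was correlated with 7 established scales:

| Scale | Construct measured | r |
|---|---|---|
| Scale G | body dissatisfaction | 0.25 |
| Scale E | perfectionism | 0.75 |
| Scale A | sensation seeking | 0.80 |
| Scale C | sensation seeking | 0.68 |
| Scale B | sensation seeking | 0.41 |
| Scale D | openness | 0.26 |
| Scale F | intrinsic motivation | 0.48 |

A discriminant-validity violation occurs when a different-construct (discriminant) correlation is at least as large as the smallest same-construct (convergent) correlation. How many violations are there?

Convergent (same construct = sensation seeking): Scale A, Scale C, Scale B.
Smallest convergent = 0.41. Discriminant values: 0.25, 0.75, 0.26, 0.48; count ≥ 0.41 → 2.

2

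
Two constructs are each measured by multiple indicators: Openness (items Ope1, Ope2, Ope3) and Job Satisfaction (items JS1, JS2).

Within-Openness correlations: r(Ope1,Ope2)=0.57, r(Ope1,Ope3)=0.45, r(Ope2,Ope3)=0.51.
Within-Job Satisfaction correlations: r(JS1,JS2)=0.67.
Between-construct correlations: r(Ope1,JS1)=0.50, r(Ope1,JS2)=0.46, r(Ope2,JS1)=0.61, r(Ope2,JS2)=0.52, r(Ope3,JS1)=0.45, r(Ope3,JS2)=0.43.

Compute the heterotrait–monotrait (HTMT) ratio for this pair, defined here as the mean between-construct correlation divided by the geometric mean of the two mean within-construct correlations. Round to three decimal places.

0.847

Mean between = 2.97/6 = 0.4950.
Mean within-Ope = 1.53/3 = 0.5100; mean within-JS = 0.67/1 = 0.6700.
Geometric mean = √(0.5100 × 0.6700) = 0.5846.
HTMT = 0.4950 / 0.5846 = 0.847.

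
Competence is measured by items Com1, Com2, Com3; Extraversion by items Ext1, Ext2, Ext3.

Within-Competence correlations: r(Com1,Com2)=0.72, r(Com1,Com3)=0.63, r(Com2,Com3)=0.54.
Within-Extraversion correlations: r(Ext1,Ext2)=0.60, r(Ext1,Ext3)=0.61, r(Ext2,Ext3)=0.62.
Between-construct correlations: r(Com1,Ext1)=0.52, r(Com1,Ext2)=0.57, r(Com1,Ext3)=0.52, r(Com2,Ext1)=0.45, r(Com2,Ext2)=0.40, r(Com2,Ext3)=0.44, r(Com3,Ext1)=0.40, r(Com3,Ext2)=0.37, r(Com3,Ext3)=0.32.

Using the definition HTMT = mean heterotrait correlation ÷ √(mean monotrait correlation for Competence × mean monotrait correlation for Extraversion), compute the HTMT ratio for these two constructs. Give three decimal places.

0.715

Mean heterotrait r = 3.99/9 = 0.4433.
Mean within-Com = 1.89/3 = 0.6300; mean within-Ext = 1.83/3 = 0.6100.
Geometric mean = √(0.6300 × 0.6100) = 0.6199.
HTMT = 0.4433 / 0.6199 = 0.715.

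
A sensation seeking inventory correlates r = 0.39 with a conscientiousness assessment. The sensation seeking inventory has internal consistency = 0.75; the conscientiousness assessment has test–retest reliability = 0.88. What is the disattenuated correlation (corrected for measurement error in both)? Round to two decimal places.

0.48

r_true = r_obs / √(r_xx · r_yy) = 0.39 / √(0.75 × 0.88) = 0.39 / √0.6600 = 0.39 / 0.8124 ≈ 0.48.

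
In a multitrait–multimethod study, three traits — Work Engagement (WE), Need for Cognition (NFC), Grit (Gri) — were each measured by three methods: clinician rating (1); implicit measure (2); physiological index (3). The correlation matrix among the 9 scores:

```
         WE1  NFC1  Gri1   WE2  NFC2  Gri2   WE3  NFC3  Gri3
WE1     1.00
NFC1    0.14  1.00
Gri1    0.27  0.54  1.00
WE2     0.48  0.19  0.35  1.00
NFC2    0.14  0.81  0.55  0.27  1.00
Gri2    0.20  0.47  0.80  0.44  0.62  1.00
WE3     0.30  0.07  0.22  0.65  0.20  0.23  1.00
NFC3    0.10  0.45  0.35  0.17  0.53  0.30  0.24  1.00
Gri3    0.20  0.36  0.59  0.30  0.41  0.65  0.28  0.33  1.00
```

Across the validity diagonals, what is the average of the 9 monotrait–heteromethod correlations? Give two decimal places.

0.58

Convergent values: 0.48, 0.30, 0.65, 0.81, 0.45, 0.53, 0.80, 0.59, 0.65; mean = 5.26/9 = 0.58.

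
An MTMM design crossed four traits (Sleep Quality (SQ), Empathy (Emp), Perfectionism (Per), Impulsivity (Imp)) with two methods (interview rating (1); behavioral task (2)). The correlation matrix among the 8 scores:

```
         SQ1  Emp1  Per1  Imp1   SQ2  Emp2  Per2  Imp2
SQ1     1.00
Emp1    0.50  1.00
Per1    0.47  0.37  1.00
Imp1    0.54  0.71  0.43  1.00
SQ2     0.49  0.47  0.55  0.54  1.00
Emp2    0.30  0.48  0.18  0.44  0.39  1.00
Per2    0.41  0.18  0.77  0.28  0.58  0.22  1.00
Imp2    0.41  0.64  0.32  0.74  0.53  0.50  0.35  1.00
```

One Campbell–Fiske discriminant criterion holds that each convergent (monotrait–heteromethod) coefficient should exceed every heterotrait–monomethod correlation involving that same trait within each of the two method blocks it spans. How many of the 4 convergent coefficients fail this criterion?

2

Each convergent coefficient versus the relevant comparison correlations:
SQ (methods 1·2): 0.49 vs {0.50, 0.39, 0.47, 0.58, 0.54, 0.53} → fail.
Emp (methods 1·2): 0.48 vs {0.50, 0.39, 0.37, 0.22, 0.71, 0.50} → fail.
Per (methods 1·2): 0.77 vs {0.47, 0.58, 0.37, 0.22, 0.43, 0.35} → pass.
Imp (methods 1·2): 0.74 vs {0.54, 0.53, 0.71, 0.50, 0.43, 0.35} → pass.
2 of 4 fail.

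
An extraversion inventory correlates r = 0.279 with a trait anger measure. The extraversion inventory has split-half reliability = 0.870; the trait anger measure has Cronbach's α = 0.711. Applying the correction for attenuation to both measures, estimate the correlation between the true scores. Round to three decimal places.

0.355

r_true = r_obs / √(r_xx · r_yy) = 0.279 / √(0.870 × 0.711) = 0.279 / √0.618570 = 0.279 / 0.7865 ≈ 0.355.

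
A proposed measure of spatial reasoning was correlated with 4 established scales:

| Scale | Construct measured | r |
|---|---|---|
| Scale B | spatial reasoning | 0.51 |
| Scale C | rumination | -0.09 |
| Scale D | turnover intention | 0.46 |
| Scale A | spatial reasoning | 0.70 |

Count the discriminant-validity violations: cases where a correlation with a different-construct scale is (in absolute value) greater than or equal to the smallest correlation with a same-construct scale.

Convergent (same construct = spatial reasoning): Scale B, Scale A.
Smallest convergent = 0.51. Discriminant |r|: 0.09, 0.46; count ≥ 0.51 → 0.

0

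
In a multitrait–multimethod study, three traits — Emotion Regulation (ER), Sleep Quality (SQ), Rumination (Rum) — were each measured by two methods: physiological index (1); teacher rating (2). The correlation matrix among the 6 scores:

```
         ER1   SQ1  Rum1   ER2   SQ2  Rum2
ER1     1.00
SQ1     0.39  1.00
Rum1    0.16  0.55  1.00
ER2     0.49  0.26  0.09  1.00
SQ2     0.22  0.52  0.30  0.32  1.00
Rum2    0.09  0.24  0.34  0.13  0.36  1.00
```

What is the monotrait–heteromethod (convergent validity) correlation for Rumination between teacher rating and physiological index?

0.34

Same trait (Rum), different methods: r(Rum2, Rum1) = 0.34.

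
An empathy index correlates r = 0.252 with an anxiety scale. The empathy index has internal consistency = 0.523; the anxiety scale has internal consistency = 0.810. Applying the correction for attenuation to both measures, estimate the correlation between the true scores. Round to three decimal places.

r_true = r_obs / √(r_xx · r_yy) = 0.252 / √(0.523 × 0.810) = 0.252 / √0.423630 = 0.252 / 0.6509 ≈ 0.387.

0.387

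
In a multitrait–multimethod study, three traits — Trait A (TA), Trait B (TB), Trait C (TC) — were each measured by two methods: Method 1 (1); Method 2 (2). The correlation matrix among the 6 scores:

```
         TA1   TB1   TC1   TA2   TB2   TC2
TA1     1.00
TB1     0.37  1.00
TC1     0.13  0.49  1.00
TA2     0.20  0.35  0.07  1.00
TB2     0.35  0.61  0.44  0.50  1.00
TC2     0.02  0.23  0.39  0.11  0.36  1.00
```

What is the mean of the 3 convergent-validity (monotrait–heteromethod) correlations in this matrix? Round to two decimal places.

Convergent values: 0.20, 0.61, 0.39; mean = 1.20/3 = 0.40.

0.40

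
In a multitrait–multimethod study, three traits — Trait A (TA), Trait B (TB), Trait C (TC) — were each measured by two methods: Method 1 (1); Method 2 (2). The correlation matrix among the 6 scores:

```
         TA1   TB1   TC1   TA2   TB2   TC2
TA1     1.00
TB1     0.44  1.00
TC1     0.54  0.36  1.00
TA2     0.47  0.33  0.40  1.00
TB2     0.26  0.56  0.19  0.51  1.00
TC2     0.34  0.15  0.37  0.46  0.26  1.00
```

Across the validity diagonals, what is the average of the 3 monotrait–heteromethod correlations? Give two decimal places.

0.47

Convergent values: 0.47, 0.56, 0.37; mean = 1.40/3 = 0.47.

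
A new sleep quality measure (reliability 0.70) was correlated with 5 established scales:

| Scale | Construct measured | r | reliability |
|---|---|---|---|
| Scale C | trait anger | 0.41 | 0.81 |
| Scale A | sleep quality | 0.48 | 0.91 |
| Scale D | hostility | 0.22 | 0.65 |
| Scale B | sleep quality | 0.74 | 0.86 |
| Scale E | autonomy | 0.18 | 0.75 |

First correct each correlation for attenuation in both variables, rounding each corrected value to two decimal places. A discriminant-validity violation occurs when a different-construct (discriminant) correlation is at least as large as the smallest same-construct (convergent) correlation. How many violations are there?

Disattenuated r (r / √(r_scale · r_new)):
  Scale C (disc): 0.41 / √(0.81·0.70) = 0.54
  Scale A (conv): 0.48 / √(0.91·0.70) = 0.60
  Scale D (disc): 0.22 / √(0.65·0.70) = 0.33
  Scale B (conv): 0.74 / √(0.86·0.70) = 0.95
  Scale E (disc): 0.18 / √(0.75·0.70) = 0.25
Smallest convergent = 0.60. Discriminant values: 0.54, 0.33, 0.25; count ≥ 0.60 → 0.

0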